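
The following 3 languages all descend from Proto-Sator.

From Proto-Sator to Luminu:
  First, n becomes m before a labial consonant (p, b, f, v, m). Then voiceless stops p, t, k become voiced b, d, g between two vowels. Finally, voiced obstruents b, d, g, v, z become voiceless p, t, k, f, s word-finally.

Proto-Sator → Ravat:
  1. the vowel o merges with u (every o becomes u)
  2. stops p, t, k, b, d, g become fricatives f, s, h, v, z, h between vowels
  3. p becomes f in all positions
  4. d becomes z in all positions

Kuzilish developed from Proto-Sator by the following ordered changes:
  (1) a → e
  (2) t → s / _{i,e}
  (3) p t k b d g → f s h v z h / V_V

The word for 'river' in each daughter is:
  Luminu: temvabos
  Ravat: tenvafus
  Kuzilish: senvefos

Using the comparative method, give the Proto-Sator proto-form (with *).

Position 3: Luminu has m, Ravat has n, Kuzilish has n. Ravat preserves n here (none of its changes turn any other segment into n), so the proto-segment is *n.
Position 5: Luminu has a, Ravat has a, Kuzilish has e. Luminu preserves a here (none of its changes turn any other segment into a), so the proto-segment is *a.
Continuing position by position gives *tenvapos; check it forward:
Luminu: start from *tenvapos.
  rule 1 (nasal place assimilation): tenvapos → temvapos
  rule 2 (intervocalic voicing): temvapos → temvabos
  rule 3: no change — temvabos
  ⇒ Luminu temvabos
Ravat: start from *tenvapos.
  rule 1 (vowel merger): tenvapos → tenvapus
  rule 2 (intervocalic lenition): tenvapus → tenvafus
  rule 3: no change — tenvafus
  rule 4: no change — tenvafus
  ⇒ Ravat tenvafus
Kuzilish: *tenvapos > tenvepos > senvepos > senvefos  (by vowel merger, palatalisation, intervocalic lenition)
*tenvapos is the unique common source.

*tenvapos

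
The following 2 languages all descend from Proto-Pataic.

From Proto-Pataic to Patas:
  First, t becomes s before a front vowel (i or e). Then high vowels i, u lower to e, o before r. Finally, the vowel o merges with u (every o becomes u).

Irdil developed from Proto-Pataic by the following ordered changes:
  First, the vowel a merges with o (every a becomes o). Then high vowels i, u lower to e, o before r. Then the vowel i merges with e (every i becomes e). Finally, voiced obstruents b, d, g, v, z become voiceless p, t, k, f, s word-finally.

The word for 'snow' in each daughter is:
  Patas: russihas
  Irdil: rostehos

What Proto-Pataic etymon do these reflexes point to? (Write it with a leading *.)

*rostihas

Position 7: Patas has a, Irdil has o. Patas preserves a here (none of its changes turn any other segment into a), so the proto-segment is *a.
Position 2: Patas has u, Irdil has o. Taking the neighbouring segments as reconstructed: Patas u could go back to *o or *u; Irdil o could go back to *a or *o — the one source consistent with every daughter is *o.
Position 4: Patas has s, Irdil has t. Taking the neighbouring segments as reconstructed: Patas s could go back to *t or *s; Irdil t can only go back to *t — the one source consistent with every daughter is *t.
Continuing position by position gives *rostihas; check it forward:
Patas: *rostihas
  rostihas → rossihas   [palatalisation]
  rossihas (rule 2 does not apply)
  rossihas → russihas   [vowel merger]
  giving Patas russihas.
Irdil: *rostihas
  rostihas → rostihos   [vowel merger]
  rostihos (rule 2 does not apply)
  rostihos → rostehos   [vowel merger]
  rostehos (rule 4 does not apply)
  giving Irdil rostehos.
Only *rostihas yields all of Patas russihas, Irdil rostehos.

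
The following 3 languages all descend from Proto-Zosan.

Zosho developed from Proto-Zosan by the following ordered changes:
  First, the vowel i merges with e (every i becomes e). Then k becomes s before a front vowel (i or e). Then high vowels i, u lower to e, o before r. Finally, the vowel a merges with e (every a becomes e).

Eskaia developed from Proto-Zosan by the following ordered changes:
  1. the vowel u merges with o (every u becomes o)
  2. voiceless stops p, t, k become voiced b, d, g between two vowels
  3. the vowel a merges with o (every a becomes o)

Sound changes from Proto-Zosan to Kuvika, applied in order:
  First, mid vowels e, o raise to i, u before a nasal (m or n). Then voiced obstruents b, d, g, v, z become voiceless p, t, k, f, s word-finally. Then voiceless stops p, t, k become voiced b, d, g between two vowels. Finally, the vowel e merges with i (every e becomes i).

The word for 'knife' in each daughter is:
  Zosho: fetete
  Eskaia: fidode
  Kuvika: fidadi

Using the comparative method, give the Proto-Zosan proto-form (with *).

Position 2: Zosho has e, Eskaia has i, Kuvika has i. Eskaia preserves i here (none of its changes turn any other segment into i), so the proto-segment is *i.
Position 3: Zosho has t, Eskaia has d, Kuvika has d. Zosho preserves t here (none of its changes turn any other segment into t), so the proto-segment is *t.
Position 5: Zosho has t, Eskaia has d, Kuvika has d. Zosho preserves t here (none of its changes turn any other segment into t), so the proto-segment is *t.
This points to *fitate. Verify forward in each daughter:
Zosho: *fitate > fetate > fetete  (by vowel merger, vowel merger)
Eskaia: start from *fitate.
  rule 1: no change — fitate
  rule 2 (intervocalic voicing): fitate → fidade
  rule 3 (vowel merger): fidade → fidode
  ⇒ Eskaia fidode
Kuvika: *fitate
  fitate (rule 1 does not apply)
  fitate (rule 2 does not apply)
  fitate → fidade   [intervocalic voicing]
  fidade → fidadi   [vowel merger]
  giving Kuvika fidadi.
*fitate is the unique common source.

*fitate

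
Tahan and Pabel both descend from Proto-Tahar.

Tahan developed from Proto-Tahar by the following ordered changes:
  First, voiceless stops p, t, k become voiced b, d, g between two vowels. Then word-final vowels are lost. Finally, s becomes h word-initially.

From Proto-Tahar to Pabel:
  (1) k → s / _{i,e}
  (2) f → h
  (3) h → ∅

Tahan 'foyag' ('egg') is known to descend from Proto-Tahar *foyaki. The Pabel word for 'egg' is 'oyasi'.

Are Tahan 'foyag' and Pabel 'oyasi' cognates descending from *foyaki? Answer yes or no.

yes

Derive the expected Pabel reflex of *foyaki:
Pabel: *foyaki > foyasi > hoyasi > oyasi  (by palatalisation, unconditioned shift, h-loss)
Pabel 'oyasi' matches the regular reflex exactly, so the pair is cognate.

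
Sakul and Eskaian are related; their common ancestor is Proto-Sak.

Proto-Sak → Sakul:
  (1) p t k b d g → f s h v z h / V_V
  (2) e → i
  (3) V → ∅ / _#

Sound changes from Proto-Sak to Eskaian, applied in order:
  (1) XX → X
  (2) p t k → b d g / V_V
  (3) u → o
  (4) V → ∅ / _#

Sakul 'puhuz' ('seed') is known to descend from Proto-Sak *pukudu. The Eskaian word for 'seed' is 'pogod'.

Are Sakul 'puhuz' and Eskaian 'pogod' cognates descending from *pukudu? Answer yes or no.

yes

Derive the expected Eskaian reflex of *pukudu:
Eskaian: start from *pukudu.
  rule 1: no change — pukudu
  rule 2 (intervocalic voicing): pukudu → pugudu
  rule 3 (vowel merger): pugudu → pogodo
  rule 4 (apocope): pogodo → pogod
  ⇒ Eskaian pogod
Eskaian 'pogod' matches the regular reflex exactly, so the pair is cognate.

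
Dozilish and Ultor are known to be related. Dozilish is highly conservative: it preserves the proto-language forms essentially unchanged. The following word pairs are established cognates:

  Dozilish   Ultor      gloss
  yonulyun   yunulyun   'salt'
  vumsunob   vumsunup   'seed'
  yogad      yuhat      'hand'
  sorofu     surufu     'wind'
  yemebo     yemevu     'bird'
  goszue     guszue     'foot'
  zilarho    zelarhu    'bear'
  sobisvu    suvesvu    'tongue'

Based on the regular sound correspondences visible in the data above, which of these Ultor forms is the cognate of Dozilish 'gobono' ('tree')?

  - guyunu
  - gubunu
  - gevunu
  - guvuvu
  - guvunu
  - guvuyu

guvunu

vumsunob ~ vumsunup, sobisvu ~ suvesvu — Dozilish o corresponds to Ultor u after a consonant, before a labial obstruent.
yemebo ~ yemevu — Dozilish b corresponds to Ultor v between vowels (before a back vowel).
yonulyun ~ yunulyun — Dozilish o corresponds to Ultor u after a consonant, before a nasal.
yemebo ~ yemevu, zilarho ~ zelarhu — Dozilish o corresponds to Ultor u word-finally.
Applying these to Dozilish 'gobono':
  gobono → gubono   (o→u after a consonant, before a labial obstruent)
  gubono → guvono   (b→v between vowels (before a back vowel))
  guvono → guvuno   (o→u after a consonant, before a nasal)
  guvuno → guvunu   (o→u word-finally)
So the Ultor cognate is 'guvunu'.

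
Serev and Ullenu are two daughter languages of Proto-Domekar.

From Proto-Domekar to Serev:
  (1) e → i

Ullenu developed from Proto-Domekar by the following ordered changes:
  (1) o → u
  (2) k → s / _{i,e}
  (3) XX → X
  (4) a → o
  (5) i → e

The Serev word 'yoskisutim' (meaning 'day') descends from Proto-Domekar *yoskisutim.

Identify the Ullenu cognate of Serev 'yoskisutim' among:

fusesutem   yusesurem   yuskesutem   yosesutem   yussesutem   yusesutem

Ullenu: start from *yoskisutim.
  rule 1 (vowel merger): yoskisutim → yuskisutim
  rule 2 (palatalisation): yuskisutim → yussisutim
  rule 3 (degemination): yussisutim → yusisutim
  rule 4: no change — yusisutim
  rule 5 (vowel merger): yusisutim → yusesutem
  ⇒ Ullenu yusesutem
Among the options, 'yusesutem' alone shows every Ullenu change applied in order.

yusesutem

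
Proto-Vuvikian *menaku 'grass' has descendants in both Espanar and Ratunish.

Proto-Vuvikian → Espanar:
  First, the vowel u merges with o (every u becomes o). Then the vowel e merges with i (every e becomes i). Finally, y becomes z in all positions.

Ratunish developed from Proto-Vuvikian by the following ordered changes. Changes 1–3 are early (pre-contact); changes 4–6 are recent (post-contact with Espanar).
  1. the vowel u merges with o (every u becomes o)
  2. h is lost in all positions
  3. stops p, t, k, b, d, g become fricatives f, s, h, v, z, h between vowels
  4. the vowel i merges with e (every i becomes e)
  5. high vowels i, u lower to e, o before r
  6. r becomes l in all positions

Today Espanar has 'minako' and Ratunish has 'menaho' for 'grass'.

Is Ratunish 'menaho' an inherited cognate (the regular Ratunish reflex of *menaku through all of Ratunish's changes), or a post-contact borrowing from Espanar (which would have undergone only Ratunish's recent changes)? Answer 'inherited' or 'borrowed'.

inherited

If inherited, *menaku would pass through all of Ratunish's changes:
Ratunish: *menaku
  menaku → menako   [vowel merger]
  menako (rule 2 does not apply)
  menako → menaho   [intervocalic lenition]
  menaho (rule 4 does not apply)
  menaho (rule 5 does not apply)
  menaho (rule 6 does not apply)
  giving Ratunish menaho.
If borrowed from Espanar 'minako' after the early changes, it would undergo only the recent ones:
  rule 4 (vowel merger): minako → menako
  rule 5 (pre-rhotic lowering): no change (menako)
  rule 6 (unconditioned shift): no change (menako)
  ⇒ as a loan: menako
Ratunish 'menaho' matches the inherited outcome exactly, so it is an inherited cognate, not a loan.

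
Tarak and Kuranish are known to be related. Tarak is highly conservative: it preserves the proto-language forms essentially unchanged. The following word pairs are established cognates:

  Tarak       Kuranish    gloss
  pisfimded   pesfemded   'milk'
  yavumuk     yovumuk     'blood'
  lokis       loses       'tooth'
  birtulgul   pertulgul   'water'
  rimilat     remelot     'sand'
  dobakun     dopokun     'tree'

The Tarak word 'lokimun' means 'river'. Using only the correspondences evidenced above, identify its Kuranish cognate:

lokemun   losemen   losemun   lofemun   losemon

losemun

lokis ~ loses — Tarak k corresponds to Kuranish s between vowels (before a front vowel).
pisfimded ~ pesfemded, rimilat ~ remelot — Tarak i corresponds to Kuranish e after a consonant, before a nasal.
Applying these to Tarak 'lokimun':
  lokimun → losimun   (k→s between vowels (before a front vowel))
  losimun → losemun   (i→e after a consonant, before a nasal)
So the Kuranish cognate is 'losemun'.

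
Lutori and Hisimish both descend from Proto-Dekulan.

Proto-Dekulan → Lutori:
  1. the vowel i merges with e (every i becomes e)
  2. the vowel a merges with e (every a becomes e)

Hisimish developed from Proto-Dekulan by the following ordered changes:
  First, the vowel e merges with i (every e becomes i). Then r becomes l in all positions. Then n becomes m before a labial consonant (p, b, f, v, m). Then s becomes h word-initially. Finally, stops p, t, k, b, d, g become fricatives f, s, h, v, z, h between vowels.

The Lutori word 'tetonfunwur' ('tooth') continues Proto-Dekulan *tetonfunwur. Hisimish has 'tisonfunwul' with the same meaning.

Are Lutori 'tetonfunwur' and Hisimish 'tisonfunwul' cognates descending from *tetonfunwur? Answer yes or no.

no

Derive the expected Hisimish reflex of *tetonfunwur:
Hisimish: *tetonfunwur
  tetonfunwur → titonfunwur   [vowel merger]
  titonfunwur → titonfunwul   [unconditioned shift]
  titonfunwul → titomfunwul   [nasal place assimilation]
  titomfunwul (rule 4 does not apply)
  titomfunwul → tisomfunwul   [intervocalic lenition]
  giving Hisimish tisomfunwul.
The regular Hisimish reflex would be 'tisomfunwul', but the attested form is 'tisonfunwul'. The correspondence is irregular, so they are not cognates (the Hisimish form has a different source).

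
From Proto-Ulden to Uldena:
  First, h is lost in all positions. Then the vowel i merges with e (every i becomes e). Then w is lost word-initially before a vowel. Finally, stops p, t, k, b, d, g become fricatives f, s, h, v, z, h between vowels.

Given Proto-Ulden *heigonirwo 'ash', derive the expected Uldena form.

Uldena: start from *heigonirwo.
  rule 1 (h-loss): heigonirwo → eigonirwo
  rule 2 (vowel merger): eigonirwo → eegonerwo
  rule 3: no change — eegonerwo
  rule 4 (intervocalic lenition): eegonerwo → eehonerwo
  ⇒ Uldena eehonerwo

eehonerwo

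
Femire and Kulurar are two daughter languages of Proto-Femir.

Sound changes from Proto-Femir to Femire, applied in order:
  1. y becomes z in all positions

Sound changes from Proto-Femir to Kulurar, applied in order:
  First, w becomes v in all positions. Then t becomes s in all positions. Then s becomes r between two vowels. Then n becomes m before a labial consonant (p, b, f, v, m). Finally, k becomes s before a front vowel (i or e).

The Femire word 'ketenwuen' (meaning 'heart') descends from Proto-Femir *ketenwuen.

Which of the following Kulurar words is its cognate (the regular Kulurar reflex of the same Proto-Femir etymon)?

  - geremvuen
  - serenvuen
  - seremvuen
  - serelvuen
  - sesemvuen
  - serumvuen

seremvuen

Kulurar: *ketenwuen > ketenvuen > kesenvuen > kerenvuen > keremvuen > seremvuen  (by unconditioned shift, unconditioned shift, rhotacism, nasal place assimilation, palatalisation)
Among the options, 'seremvuen' alone shows every Kulurar change applied in order.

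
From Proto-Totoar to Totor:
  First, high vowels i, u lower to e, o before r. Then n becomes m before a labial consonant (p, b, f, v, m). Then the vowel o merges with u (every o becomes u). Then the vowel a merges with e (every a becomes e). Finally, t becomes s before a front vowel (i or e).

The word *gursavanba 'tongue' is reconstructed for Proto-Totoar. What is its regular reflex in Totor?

gursevembe

Totor: *gursavanba
  gursavanba → gorsavanba   [pre-rhotic lowering]
  gorsavanba → gorsavamba   [nasal place assimilation]
  gorsavamba → gursavamba   [vowel merger]
  gursavamba → gursevembe   [vowel merger]
  gursevembe (rule 5 does not apply)
  giving Totor gursevembe.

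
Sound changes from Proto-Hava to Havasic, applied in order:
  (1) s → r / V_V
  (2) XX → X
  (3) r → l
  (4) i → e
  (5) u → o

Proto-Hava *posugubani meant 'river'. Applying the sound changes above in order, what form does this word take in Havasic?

Havasic: start from *posugubani.
  rule 1 (rhotacism): posugubani → porugubani
  rule 2: no change — porugubani
  rule 3 (unconditioned shift): porugubani → polugubani
  rule 4 (vowel merger): polugubani → polugubane
  rule 5 (vowel merger): polugubane → pologobane
  ⇒ Havasic pologobane

pologobane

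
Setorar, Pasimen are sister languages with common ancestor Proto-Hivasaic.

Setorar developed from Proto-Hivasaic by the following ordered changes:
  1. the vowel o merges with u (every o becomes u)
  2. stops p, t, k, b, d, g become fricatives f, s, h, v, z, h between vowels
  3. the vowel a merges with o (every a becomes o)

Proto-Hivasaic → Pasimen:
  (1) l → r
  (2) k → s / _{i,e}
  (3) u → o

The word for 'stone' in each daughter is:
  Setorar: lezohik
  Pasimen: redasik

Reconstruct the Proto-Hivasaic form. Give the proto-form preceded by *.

Position 3: Setorar has z, Pasimen has d. Pasimen preserves d here (none of its changes turn any other segment into d), so the proto-segment is *d.
Position 5: Setorar has h, Pasimen has s. Taking the neighbouring segments as reconstructed: Setorar h could go back to *k or *g or *h; Pasimen s could go back to *k or *s — the one source consistent with every daughter is *k.
Position 4: Setorar has o, Pasimen has a. Pasimen preserves a here (none of its changes turn any other segment into a), so the proto-segment is *a.
This points to *ledakik. Verify forward in each daughter:
Setorar: *ledakik > lezahik > lezohik  (by intervocalic lenition, vowel merger)
Pasimen: *ledakik
  ledakik → redakik   [unconditioned shift]
  redakik → redasik   [palatalisation]
  redasik (rule 3 does not apply)
  giving Pasimen redasik.
Only *ledakik yields all of Setorar lezohik, Pasimen redasik.

*ledakik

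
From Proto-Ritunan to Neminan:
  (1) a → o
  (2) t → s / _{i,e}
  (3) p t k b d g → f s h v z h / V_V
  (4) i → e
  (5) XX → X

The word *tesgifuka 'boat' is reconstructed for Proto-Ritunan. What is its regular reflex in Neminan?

sesgefuho

Neminan: *tesgifuka > tesgifuko > sesgifuko > sesgifuho > sesgefuho  (by vowel merger, palatalisation, intervocalic lenition, vowel merger)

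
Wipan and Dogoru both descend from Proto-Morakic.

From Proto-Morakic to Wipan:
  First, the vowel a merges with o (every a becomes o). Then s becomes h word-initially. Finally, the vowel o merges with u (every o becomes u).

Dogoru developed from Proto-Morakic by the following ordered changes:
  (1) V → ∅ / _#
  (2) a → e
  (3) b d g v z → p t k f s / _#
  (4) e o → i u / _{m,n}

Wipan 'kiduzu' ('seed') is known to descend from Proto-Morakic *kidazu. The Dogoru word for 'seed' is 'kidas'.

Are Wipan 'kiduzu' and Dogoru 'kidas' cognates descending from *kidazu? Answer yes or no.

no

Derive the expected Dogoru reflex of *kidazu:
Dogoru: *kidazu > kidaz > kidez > kides  (by apocope, vowel merger, final devoicing)
The regular Dogoru reflex would be 'kides', but the attested form is 'kidas'. The correspondence is irregular, so they are not cognates (the Dogoru form has a different source).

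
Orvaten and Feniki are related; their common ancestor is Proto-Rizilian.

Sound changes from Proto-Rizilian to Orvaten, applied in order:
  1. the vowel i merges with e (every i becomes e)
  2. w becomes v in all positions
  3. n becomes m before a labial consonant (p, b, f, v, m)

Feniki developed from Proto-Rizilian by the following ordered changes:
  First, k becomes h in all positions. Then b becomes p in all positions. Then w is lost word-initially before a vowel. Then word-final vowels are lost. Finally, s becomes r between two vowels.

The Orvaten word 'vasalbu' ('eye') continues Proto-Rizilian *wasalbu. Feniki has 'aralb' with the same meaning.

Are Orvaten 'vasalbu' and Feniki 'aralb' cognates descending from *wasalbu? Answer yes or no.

no

Derive the expected Feniki reflex of *wasalbu:
Feniki: *wasalbu
  wasalbu (rule 1 does not apply)
  wasalbu → wasalpu   [unconditioned shift]
  wasalpu → asalpu   [glide loss]
  asalpu → asalp   [apocope]
  asalp → aralp   [rhotacism]
  giving Feniki aralp.
The regular Feniki reflex would be 'aralp', but the attested form is 'aralb'. The correspondence is irregular, so they are not cognates (the Feniki form has a different source).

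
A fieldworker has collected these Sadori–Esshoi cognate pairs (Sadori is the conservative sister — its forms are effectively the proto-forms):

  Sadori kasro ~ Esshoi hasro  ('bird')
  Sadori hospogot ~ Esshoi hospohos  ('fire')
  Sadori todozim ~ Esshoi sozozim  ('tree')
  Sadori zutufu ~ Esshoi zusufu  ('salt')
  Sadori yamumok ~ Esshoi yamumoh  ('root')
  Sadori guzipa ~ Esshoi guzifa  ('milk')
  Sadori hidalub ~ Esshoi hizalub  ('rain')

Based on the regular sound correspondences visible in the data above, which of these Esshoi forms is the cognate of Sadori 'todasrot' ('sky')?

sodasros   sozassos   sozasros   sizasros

sozasros

todozim ~ sozozim — Sadori t corresponds to Esshoi s word-initially before a back vowel.
hidalub ~ hizalub — Sadori d corresponds to Esshoi z between vowels (before a back vowel).
hospogot ~ hospohos — Sadori t corresponds to Esshoi s word-finally.
Applying these to Sadori 'todasrot':
  todasrot → sodasrot   (t→s word-initially before a back vowel)
  sodasrot → sozasrot   (d→z between vowels (before a back vowel))
  sozasrot → sozasros   (t→s word-finally)
So the Esshoi cognate is 'sozasros'.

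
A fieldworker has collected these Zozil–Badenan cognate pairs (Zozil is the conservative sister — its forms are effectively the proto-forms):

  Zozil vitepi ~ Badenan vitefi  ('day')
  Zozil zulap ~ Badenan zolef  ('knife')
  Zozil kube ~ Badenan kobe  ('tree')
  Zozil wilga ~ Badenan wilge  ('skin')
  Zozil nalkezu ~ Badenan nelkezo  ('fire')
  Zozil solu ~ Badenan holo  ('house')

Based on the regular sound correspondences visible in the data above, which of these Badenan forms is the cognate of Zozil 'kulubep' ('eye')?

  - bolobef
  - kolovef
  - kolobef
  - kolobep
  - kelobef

zulap ~ zolef — Zozil u corresponds to Badenan o after a consonant, before a consonant other than r, m, n, p, b, f, v.
kube ~ kobe — Zozil u corresponds to Badenan o after a consonant, before a labial obstruent.
zulap ~ zolef — Zozil p corresponds to Badenan f word-finally.
Applying these to Zozil 'kulubep':
  kulubep → kolubep   (u→o after a consonant, before a consonant other than r, m, n, p, b, f, v)
  kolubep → kolobep   (u→o after a consonant, before a labial obstruent)
  kolobep → kolobef   (p→f word-finally)
So the Badenan cognate is 'kolobef'.

kolobef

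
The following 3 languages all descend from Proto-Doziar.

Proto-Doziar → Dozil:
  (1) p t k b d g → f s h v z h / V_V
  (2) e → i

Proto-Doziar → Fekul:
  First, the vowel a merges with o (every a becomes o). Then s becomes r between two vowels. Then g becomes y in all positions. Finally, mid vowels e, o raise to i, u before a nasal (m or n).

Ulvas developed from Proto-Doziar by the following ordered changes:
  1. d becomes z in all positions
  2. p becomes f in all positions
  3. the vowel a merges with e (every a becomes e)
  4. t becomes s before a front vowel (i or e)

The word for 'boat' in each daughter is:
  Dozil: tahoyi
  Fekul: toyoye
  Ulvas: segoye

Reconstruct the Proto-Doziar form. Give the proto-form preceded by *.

*tagoye

Position 2: Dozil has a, Fekul has o, Ulvas has e. Dozil preserves a here (none of its changes turn any other segment into a), so the proto-segment is *a.
Position 3: Dozil has h, Fekul has y, Ulvas has g. Ulvas preserves g here (none of its changes turn any other segment into g), so the proto-segment is *g.
This points to *tagoye. Verify forward in each daughter:
Dozil: start from *tagoye.
  rule 1 (intervocalic lenition): tagoye → tahoye
  rule 2 (vowel merger): tahoye → tahoyi
  ⇒ Dozil tahoyi
Fekul: *tagoye
  tagoye → togoye   [vowel merger]
  togoye (rule 2 does not apply)
  togoye → toyoye   [unconditioned shift]
  toyoye (rule 4 does not apply)
  giving Fekul toyoye.
Ulvas: *tagoye > tegoye > segoye  (by vowel merger, palatalisation)
*tagoye is the unique common source.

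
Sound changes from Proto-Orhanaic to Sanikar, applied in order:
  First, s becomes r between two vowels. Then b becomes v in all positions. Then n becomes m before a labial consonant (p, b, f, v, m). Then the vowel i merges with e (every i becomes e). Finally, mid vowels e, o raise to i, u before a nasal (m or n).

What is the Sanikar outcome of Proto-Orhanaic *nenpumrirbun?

nimpumrervun

Sanikar: *nenpumrirbun
  nenpumrirbun (rule 1 does not apply)
  nenpumrirbun → nenpumrirvun   [unconditioned shift]
  nenpumrirvun → nempumrirvun   [nasal place assimilation]
  nempumrirvun → nempumrervun   [vowel merger]
  nempumrervun → nimpumrervun   [pre-nasal raising]
  giving Sanikar nimpumrervun.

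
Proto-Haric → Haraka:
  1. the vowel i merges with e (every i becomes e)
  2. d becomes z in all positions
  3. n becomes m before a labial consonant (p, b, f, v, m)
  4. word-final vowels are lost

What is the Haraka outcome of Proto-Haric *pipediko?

Haraka: start from *pipediko.
  rule 1 (vowel merger): pipediko → pepedeko
  rule 2 (unconditioned shift): pepedeko → pepezeko
  rule 3: no change — pepezeko
  rule 4 (apocope): pepezeko → pepezek
  ⇒ Haraka pepezek

pepezek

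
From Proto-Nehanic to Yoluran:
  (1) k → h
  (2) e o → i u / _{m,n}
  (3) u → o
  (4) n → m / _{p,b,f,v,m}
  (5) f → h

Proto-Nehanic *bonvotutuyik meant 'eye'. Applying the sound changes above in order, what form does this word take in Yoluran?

Yoluran: *bonvotutuyik > bonvotutuyih > bunvotutuyih > bonvototoyih > bomvototoyih  (by unconditioned shift, pre-nasal raising, vowel merger, nasal place assimilation)

bomvototoyih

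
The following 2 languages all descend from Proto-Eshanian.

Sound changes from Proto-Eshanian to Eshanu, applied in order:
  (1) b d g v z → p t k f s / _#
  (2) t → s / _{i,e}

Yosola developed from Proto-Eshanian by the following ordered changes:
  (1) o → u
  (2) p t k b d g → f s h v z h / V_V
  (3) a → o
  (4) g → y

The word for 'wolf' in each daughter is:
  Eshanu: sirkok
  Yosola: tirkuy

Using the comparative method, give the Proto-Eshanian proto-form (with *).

*tirkog

Position 6: Eshanu has k, Yosola has y. Taking the neighbouring segments as reconstructed: Eshanu k could go back to *k or *g; Yosola y could go back to *g or *y — the one source consistent with every daughter is *g.
Position 1: Eshanu has s, Yosola has t. Yosola preserves t here (none of its changes turn any other segment into t), so the proto-segment is *t.
Verify the candidate proto-form against each daughter:
Eshanu: *tirkog
  tirkog → tirkok   [final devoicing]
  tirkok → sirkok   [palatalisation]
  giving Eshanu sirkok.
Yosola: *tirkog
  tirkog → tirkug   [vowel merger]
  tirkug (rule 2 does not apply)
  tirkug (rule 3 does not apply)
  tirkug → tirkuy   [unconditioned shift]
  giving Yosola tirkuy.
*tirkog is the unique common source.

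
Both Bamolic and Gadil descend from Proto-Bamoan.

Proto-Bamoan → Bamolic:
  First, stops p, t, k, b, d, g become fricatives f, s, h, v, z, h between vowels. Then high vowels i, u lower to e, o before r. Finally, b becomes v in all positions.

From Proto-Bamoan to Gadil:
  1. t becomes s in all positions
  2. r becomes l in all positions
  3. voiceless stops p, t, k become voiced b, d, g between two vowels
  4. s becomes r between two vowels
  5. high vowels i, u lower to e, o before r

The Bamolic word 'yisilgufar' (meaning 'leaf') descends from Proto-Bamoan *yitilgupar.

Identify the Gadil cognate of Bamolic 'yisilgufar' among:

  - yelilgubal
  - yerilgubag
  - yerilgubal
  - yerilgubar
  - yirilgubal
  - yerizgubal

yerilgubal

Gadil: start from *yitilgupar.
  rule 1 (unconditioned shift): yitilgupar → yisilgupar
  rule 2 (unconditioned shift): yisilgupar → yisilgupal
  rule 3 (intervocalic voicing): yisilgupal → yisilgubal
  rule 4 (rhotacism): yisilgubal → yirilgubal
  rule 5 (pre-rhotic lowering): yirilgubal → yerilgubal
  ⇒ Gadil yerilgubal
The other candidates each miss or misapply at least one Gadil change.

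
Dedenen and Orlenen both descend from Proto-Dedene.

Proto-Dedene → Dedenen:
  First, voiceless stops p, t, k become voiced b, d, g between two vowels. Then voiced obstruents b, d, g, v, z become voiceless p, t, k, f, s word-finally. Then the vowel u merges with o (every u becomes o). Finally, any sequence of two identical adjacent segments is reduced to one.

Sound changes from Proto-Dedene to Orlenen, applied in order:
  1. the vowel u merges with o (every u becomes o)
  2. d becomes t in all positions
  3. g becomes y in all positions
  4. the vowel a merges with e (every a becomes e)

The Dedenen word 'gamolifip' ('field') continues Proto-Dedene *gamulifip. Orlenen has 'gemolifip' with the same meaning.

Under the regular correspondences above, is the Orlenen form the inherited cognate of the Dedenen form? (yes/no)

no

Derive the expected Orlenen reflex of *gamulifip:
Orlenen: start from *gamulifip.
  rule 1 (vowel merger): gamulifip → gamolifip
  rule 2: no change — gamolifip
  rule 3 (unconditioned shift): gamolifip → yamolifip
  rule 4 (vowel merger): yamolifip → yemolifip
  ⇒ Orlenen yemolifip
The regular Orlenen reflex would be 'yemolifip', but the attested form is 'gemolifip'. The correspondence is irregular, so they are not cognates (the Orlenen form has a different source).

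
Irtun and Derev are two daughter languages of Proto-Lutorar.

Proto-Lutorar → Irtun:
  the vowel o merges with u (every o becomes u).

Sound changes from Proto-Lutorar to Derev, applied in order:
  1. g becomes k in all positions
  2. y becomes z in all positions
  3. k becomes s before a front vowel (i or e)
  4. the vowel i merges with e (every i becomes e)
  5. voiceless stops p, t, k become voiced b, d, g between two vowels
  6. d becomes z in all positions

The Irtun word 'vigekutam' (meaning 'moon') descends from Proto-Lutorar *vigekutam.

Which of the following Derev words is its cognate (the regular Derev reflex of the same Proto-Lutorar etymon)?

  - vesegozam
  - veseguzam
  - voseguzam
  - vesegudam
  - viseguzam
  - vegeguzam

veseguzam

Derev: *vigekutam > vikekutam > visekutam > vesekutam > vesegudam > veseguzam  (by unconditioned shift, palatalisation, vowel merger, intervocalic voicing, unconditioned shift)
Only 'veseguzam' matches the regular Derev development of *vigekutam.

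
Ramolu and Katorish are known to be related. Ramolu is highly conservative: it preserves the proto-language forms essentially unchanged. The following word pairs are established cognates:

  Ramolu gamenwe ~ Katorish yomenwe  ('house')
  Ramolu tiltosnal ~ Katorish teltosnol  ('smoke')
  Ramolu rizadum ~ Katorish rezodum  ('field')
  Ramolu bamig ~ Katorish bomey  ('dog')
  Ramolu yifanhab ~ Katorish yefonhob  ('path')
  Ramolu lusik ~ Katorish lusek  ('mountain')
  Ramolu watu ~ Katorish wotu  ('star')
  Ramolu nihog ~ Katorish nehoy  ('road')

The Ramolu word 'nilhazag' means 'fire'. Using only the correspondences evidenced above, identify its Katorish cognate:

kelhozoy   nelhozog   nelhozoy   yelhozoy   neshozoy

nelhozoy

tiltosnal ~ teltosnol, rizadum ~ rezodum — Ramolu i corresponds to Katorish e after a consonant, before a consonant other than r, m, n, p, b, f, v.
tiltosnal ~ teltosnol, rizadum ~ rezodum — Ramolu a corresponds to Katorish o after a consonant, before a consonant other than r, m, n, p, b, f, v.
bamig ~ bomey, nihog ~ nehoy — Ramolu g corresponds to Katorish y word-finally.
Applying these to Ramolu 'nilhazag':
  nilhazag → nelhazag   (i→e after a consonant, before a consonant other than r, m, n, p, b, f, v)
  nelhazag → nelhozag   (a→o after a consonant, before a consonant other than r, m, n, p, b, f, v)
  nelhozag → nelhozog   (a→o after a consonant, before a consonant other than r, m, n, p, b, f, v)
  nelhozog → nelhozoy   (g→y word-finally)
So the Katorish cognate is 'nelhozoy'.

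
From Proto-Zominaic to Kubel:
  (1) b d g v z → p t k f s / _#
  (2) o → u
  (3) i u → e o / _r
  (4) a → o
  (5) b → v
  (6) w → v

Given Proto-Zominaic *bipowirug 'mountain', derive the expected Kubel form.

vipuveruk

Kubel: *bipowirug
  bipowirug → bipowiruk   [final devoicing]
  bipowiruk → bipuwiruk   [vowel merger]
  bipuwiruk → bipuweruk   [pre-rhotic lowering]
  bipuweruk (rule 4 does not apply)
  bipuweruk → vipuweruk   [unconditioned shift]
  vipuweruk → vipuveruk   [unconditioned shift]
  giving Kubel vipuveruk.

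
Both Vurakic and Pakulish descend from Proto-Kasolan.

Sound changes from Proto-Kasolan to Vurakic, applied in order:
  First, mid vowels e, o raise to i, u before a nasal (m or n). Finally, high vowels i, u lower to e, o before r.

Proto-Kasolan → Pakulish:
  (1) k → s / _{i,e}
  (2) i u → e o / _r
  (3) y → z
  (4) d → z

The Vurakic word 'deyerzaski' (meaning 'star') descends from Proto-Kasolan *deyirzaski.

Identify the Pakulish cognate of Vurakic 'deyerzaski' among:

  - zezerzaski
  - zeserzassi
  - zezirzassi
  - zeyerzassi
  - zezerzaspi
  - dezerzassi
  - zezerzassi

zezerzassi

Pakulish: *deyirzaski > deyirzassi > deyerzassi > dezerzassi > zezerzassi  (by palatalisation, pre-rhotic lowering, unconditioned shift, unconditioned shift)
Among the options, 'zezerzassi' alone shows every Pakulish change applied in order.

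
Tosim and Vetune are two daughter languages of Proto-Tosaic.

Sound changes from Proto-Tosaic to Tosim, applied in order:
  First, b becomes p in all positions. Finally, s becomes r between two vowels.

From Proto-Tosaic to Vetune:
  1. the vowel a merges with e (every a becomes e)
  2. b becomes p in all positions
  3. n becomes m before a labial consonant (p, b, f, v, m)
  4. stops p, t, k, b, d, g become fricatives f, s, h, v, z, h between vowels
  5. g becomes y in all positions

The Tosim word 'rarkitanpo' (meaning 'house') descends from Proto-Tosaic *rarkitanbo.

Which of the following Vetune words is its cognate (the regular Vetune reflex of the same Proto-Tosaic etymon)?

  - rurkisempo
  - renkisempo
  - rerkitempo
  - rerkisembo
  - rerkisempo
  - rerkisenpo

Vetune: start from *rarkitanbo.
  rule 1 (vowel merger): rarkitanbo → rerkitenbo
  rule 2 (unconditioned shift): rerkitenbo → rerkitenpo
  rule 3 (nasal place assimilation): rerkitenpo → rerkitempo
  rule 4 (intervocalic lenition): rerkitempo → rerkisempo
  rule 5: no change — rerkisempo
  ⇒ Vetune rerkisempo

rerkisempo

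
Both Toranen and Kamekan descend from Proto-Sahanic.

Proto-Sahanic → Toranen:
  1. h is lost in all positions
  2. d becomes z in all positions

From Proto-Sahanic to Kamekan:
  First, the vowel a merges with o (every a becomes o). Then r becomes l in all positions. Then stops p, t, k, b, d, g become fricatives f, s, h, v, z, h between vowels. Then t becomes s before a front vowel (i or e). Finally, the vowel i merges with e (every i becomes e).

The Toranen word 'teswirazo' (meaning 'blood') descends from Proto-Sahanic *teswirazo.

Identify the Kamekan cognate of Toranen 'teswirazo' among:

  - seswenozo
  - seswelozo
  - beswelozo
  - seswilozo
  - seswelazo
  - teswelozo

seswelozo

Kamekan: *teswirazo > teswirozo > teswilozo > seswilozo > seswelozo  (by vowel merger, unconditioned shift, palatalisation, vowel merger)
Among the options, 'seswelozo' alone shows every Kamekan change applied in order.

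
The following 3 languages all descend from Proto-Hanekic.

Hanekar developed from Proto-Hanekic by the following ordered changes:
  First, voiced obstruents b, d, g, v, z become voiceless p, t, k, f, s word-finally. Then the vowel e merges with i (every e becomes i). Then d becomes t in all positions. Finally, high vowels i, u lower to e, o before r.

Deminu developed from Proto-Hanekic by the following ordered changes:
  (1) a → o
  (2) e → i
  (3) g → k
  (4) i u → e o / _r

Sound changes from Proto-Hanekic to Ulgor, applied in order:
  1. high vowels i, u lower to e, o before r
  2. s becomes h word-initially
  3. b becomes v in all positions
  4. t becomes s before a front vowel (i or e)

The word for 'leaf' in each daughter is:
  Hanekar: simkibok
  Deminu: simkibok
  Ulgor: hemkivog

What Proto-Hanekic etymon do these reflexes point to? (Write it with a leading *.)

Position 2: Hanekar has i, Deminu has i, Ulgor has e. Taking the neighbouring segments as reconstructed: Hanekar i could go back to *e or *i; Deminu i could go back to *e or *i; Ulgor e can only go back to *e — the one source consistent with every daughter is *e.
Position 8: Hanekar has k, Deminu has k, Ulgor has g. Ulgor preserves g here (none of its changes turn any other segment into g), so the proto-segment is *g.
Continuing position by position gives *semkibog; check it forward:
Hanekar: *semkibog > semkibok > simkibok  (by final devoicing, vowel merger)
Deminu: *semkibog > simkibog > simkibok  (by vowel merger, unconditioned shift)
Ulgor: *semkibog > hemkibog > hemkivog  (by debuccalisation, unconditioned shift)
*semkibog is the unique common source.

*semkibog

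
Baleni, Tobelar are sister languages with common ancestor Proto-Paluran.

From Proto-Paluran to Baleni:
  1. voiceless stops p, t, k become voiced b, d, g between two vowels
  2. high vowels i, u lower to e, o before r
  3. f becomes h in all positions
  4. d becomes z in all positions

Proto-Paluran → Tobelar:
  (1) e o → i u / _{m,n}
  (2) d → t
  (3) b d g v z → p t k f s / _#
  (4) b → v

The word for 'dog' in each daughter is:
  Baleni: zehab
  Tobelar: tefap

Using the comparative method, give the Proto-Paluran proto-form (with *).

*defab

Position 3: Baleni has h, Tobelar has f. Taking the neighbouring segments as reconstructed: Baleni h could go back to *f or *h; Tobelar f can only go back to *f — the one source consistent with every daughter is *f.
Position 1: Baleni has z, Tobelar has t. Taking the neighbouring segments as reconstructed: Baleni z could go back to *d or *z; Tobelar t could go back to *t or *d — the one source consistent with every daughter is *d.
Position 5: Baleni has b, Tobelar has p. Taking the neighbouring segments as reconstructed: Baleni b can only go back to *b; Tobelar p could go back to *p or *b — the one source consistent with every daughter is *b.
This points to *defab. Verify forward in each daughter:
Baleni: *defab
  defab (rule 1 does not apply)
  defab (rule 2 does not apply)
  defab → dehab   [unconditioned shift]
  dehab → zehab   [unconditioned shift]
  giving Baleni zehab.
Tobelar: *defab > tefab > tefap  (by unconditioned shift, final devoicing)
*defab is the unique common source.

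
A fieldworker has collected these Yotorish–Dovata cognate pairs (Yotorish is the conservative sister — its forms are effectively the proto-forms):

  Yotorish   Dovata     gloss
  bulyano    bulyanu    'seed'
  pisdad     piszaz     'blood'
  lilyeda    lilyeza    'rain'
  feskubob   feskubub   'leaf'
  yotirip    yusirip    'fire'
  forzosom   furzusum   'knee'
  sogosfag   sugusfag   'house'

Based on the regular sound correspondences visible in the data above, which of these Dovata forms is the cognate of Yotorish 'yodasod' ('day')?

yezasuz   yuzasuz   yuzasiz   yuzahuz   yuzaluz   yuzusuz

yotirip ~ yusirip, forzosom ~ furzusum — Yotorish o corresponds to Dovata u after a consonant, before a consonant other than r, m, n, p, b, f, v.
lilyeda ~ lilyeza — Yotorish d corresponds to Dovata z between vowels (before a back vowel).
pisdad ~ piszaz — Yotorish d corresponds to Dovata z word-finally.
Applying these to Yotorish 'yodasod':
  yodasod → yudasod   (o→u after a consonant, before a consonant other than r, m, n, p, b, f, v)
  yudasod → yuzasod   (d→z between vowels (before a back vowel))
  yuzasod → yuzasud   (o→u after a consonant, before a consonant other than r, m, n, p, b, f, v)
  yuzasud → yuzasuz   (d→z word-finally)
So the Dovata cognate is 'yuzasuz'.

yuzasuz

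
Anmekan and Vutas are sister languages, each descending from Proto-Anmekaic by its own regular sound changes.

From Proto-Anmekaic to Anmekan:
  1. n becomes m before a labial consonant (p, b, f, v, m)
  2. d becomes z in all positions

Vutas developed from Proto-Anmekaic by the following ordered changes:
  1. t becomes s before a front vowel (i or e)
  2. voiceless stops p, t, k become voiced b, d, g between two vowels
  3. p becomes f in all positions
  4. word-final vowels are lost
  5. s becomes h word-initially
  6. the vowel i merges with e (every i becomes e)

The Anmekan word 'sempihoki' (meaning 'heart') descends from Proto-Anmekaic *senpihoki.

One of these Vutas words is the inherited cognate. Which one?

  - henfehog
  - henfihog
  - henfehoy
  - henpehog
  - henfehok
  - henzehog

Vutas: start from *senpihoki.
  rule 1: no change — senpihoki
  rule 2 (intervocalic voicing): senpihoki → senpihogi
  rule 3 (unconditioned shift): senpihogi → senfihogi
  rule 4 (apocope): senfihogi → senfihog
  rule 5 (debuccalisation): senfihog → henfihog
  rule 6 (vowel merger): henfihog → henfehog
  ⇒ Vutas henfehog
Among the options, 'henfehog' alone shows every Vutas change applied in order.

henfehog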